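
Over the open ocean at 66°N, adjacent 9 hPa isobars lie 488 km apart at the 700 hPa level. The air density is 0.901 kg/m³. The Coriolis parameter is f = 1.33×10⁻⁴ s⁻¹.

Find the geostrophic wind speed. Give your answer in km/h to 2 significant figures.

Pressure gradient: |∂P/∂n| = 900 Pa / 488000 m = 1.84×10⁻³ Pa/m
Geostrophic balance (pressure-gradient force = Coriolis force):
V_g = (1/(fρ)) |∂P/∂n| = 1.84×10⁻³ / (1.33×10⁻⁴ × 0.901) = 15.4 m/s
Converting: 15.4 m/s × 3.6 = 55 km/h

55 km/h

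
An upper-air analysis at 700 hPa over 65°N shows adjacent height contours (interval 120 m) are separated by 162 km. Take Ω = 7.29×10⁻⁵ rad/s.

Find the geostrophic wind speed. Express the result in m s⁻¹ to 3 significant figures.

Coriolis parameter at 65°N:
f = 2Ω sin φ = 2 × 7.29×10⁻⁵ × sin 65° = 1.32×10⁻⁴ s⁻¹
Height gradient: |∂Z/∂n| = 120 m / 162000 m = 7.41×10⁻⁴
On a pressure surface, geostrophic balance gives V_g = (g/f)|∂Z/∂n|:
V_g = 9.81 × 7.41×10⁻⁴ / 1.32×10⁻⁴ = 55.0 m/s

55.0 m s⁻¹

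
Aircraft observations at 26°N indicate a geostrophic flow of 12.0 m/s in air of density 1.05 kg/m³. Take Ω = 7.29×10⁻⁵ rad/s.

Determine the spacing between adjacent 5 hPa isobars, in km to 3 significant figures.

Coriolis parameter at 26°N:
f = 2Ω sin φ = 2 × 7.29×10⁻⁵ × sin 26° = 6.39×10⁻⁵ s⁻¹
Geostrophic balance rearranged: |∂P/∂n| = f ρ V_g
|∂P/∂n| = 6.39×10⁻⁵ × 1.05 × 12.0 = 8.05×10⁻⁴ Pa/m
Isobar spacing: Δn = ΔP/|∂P/∂n| = 500 Pa / 8.05×10⁻⁴ Pa/m = 620869 m ≈ 621 km

621 km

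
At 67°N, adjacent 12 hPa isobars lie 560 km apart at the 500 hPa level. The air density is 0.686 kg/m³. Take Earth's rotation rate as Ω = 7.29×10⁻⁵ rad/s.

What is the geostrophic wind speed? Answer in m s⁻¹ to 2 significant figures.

Coriolis parameter at 67°N:
f = 2Ω sin φ = 2 × 7.29×10⁻⁵ × sin 67° = 1.34×10⁻⁴ s⁻¹
Pressure gradient: |∂P/∂n| = 1200 Pa / 560000 m = 2.14×10⁻³ Pa/m
Geostrophic balance (pressure-gradient force = Coriolis force):
V_g = (1/(fρ)) |∂P/∂n| = 2.14×10⁻³ / (1.34×10⁻⁴ × 0.686) = 23.3 m/s

23 m s⁻¹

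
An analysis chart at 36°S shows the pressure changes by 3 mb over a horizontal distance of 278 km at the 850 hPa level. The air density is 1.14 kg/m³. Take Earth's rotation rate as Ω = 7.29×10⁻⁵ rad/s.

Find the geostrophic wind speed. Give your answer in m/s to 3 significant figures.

11.0 m/s

Coriolis parameter at 36°S:
f = 2Ω sin φ = 2 × 7.29×10⁻⁵ × sin 36° = 8.57×10⁻⁵ s⁻¹
Pressure gradient: |∂P/∂n| = 300 Pa / 278000 m = 1.08×10⁻³ Pa/m
Geostrophic balance (pressure-gradient force = Coriolis force):
V_g = (1/(fρ)) |∂P/∂n| = 1.08×10⁻³ / (8.57×10⁻⁵ × 1.14) = 11.0 m/s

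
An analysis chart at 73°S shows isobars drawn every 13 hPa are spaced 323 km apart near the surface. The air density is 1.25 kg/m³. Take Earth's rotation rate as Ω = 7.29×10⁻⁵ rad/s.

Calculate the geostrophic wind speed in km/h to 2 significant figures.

83 km/h

Coriolis parameter at 73°S:
f = 2Ω sin φ = 2 × 7.29×10⁻⁵ × sin 73° = 1.39×10⁻⁴ s⁻¹
Pressure gradient: |∂P/∂n| = 1300 Pa / 323000 m = 4.02×10⁻³ Pa/m
Geostrophic balance (pressure-gradient force = Coriolis force):
V_g = (1/(fρ)) |∂P/∂n| = 4.02×10⁻³ / (1.39×10⁻⁴ × 1.25) = 23.1 m/s
Converting: 23.1 m/s × 3.6 = 83 km/h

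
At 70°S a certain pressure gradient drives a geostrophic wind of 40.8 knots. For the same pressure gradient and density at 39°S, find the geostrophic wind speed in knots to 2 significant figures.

With the same pressure gradient and density, V_g ∝ 1/f ∝ 1/sin φ.
V₂ = V₁ · sin φ₁ / sin φ₂ = 40.8 × sin 70° / sin 39°
V₂ = 40.8 × 0.9397/0.6293 = 61 knots

61 knots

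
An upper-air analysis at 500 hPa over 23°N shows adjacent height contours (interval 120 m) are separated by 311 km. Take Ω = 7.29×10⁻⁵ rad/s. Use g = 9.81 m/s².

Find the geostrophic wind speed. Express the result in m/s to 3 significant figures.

66.4 m/s

Coriolis parameter at 23°N:
f = 2Ω sin φ = 2 × 7.29×10⁻⁵ × sin 23° = 5.70×10⁻⁵ s⁻¹
Height gradient: |∂Z/∂n| = 120 m / 311000 m = 3.86×10⁻⁴
On a pressure surface, geostrophic balance gives V_g = (g/f)|∂Z/∂n|:
V_g = 9.81 × 3.86×10⁻⁴ / 5.70×10⁻⁵ = 66.4 m/s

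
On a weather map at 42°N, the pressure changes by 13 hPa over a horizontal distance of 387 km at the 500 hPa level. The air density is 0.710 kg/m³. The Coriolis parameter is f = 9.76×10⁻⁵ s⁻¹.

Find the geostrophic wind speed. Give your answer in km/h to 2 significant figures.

Pressure gradient: |∂P/∂n| = 1300 Pa / 387000 m = 3.36×10⁻³ Pa/m
Geostrophic balance (pressure-gradient force = Coriolis force):
V_g = (1/(fρ)) |∂P/∂n| = 3.36×10⁻³ / (9.76×10⁻⁵ × 0.710) = 48.5 m/s
Converting: 48.5 m/s × 3.6 = 170 km/h

170 km/h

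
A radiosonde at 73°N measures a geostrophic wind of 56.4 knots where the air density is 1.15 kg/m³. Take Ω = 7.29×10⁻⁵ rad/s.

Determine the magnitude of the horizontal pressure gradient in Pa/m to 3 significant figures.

Coriolis parameter at 73°N:
f = 2Ω sin φ = 2 × 7.29×10⁻⁵ × sin 73° = 1.39×10⁻⁴ s⁻¹
Wind speed in SI: 56.4 knots = 29.0 m/s
Geostrophic balance rearranged: |∂P/∂n| = f ρ V_g
|∂P/∂n| = 1.39×10⁻⁴ × 1.15 × 29.0 = 4.65×10⁻³ Pa/m

4.65×10⁻³ Pa/m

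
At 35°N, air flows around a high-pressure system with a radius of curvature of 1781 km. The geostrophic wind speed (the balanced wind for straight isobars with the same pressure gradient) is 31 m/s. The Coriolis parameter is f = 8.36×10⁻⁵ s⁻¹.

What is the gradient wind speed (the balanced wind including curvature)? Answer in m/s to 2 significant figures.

Around a high, pressure-gradient force acts outward with centrifugal, so Coriolis balances both:
fV = (1/ρ)|∂P/∂n| + V²/R  →  V² − fR·V + fR·V_g = 0
With fR = 8.36×10⁻⁵ × 1781×10³ m = 149 m/s:
V = [fR − √((fR)² − 4 fR V_g)]/2 = [149 − √(149² − 4×149×31)]/2 = 44 m/s
Supergeostrophic (V > V_g = 31 m/s), as expected around a high.

44 m/s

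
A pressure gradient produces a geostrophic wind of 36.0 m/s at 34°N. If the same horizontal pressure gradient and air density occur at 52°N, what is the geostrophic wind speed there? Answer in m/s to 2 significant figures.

26 m/s

With the same pressure gradient and density, V_g ∝ 1/f ∝ 1/sin φ.
V₂ = V₁ · sin φ₁ / sin φ₂ = 36.0 × sin 34° / sin 52°
V₂ = 36.0 × 0.5592/0.7880 = 26 m/s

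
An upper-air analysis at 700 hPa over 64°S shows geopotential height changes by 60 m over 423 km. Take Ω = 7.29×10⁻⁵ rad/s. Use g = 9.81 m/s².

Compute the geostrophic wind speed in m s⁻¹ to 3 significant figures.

10.6 m s⁻¹

Coriolis parameter at 64°S:
f = 2Ω sin φ = 2 × 7.29×10⁻⁵ × sin 64° = 1.31×10⁻⁴ s⁻¹
Height gradient: |∂Z/∂n| = 60 m / 423000 m = 1.42×10⁻⁴
On a pressure surface, geostrophic balance gives V_g = (g/f)|∂Z/∂n|:
V_g = 9.81 × 1.42×10⁻⁴ / 1.31×10⁻⁴ = 10.6 m/s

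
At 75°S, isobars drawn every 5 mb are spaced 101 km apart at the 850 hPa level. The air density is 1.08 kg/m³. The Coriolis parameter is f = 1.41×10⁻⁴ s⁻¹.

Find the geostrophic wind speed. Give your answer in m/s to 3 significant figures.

Pressure gradient: |∂P/∂n| = 500 Pa / 101000 m = 4.95×10⁻³ Pa/m
Geostrophic balance (pressure-gradient force = Coriolis force):
V_g = (1/(fρ)) |∂P/∂n| = 4.95×10⁻³ / (1.41×10⁻⁴ × 1.08) = 32.5 m/s

32.5 m/s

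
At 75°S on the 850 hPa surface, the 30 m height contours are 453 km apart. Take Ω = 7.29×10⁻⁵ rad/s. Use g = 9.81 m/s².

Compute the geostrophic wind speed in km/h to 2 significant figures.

17 km/h

Coriolis parameter at 75°S:
f = 2Ω sin φ = 2 × 7.29×10⁻⁵ × sin 75° = 1.41×10⁻⁴ s⁻¹
Height gradient: |∂Z/∂n| = 30 m / 453000 m = 6.62×10⁻⁵
On a pressure surface, geostrophic balance gives V_g = (g/f)|∂Z/∂n|:
V_g = 9.81 × 6.62×10⁻⁵ / 1.41×10⁻⁴ = 4.61 m/s
Converting: 4.61 m/s × 3.6 = 17 km/h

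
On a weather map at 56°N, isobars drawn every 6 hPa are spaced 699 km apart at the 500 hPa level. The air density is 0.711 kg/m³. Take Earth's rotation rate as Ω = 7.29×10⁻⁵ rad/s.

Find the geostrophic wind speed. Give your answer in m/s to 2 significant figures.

10.0 m/s

Coriolis parameter at 56°N:
f = 2Ω sin φ = 2 × 7.29×10⁻⁵ × sin 56° = 1.21×10⁻⁴ s⁻¹
Pressure gradient: |∂P/∂n| = 600 Pa / 699000 m = 8.58×10⁻⁴ Pa/m
Geostrophic balance (pressure-gradient force = Coriolis force):
V_g = (1/(fρ)) |∂P/∂n| = 8.58×10⁻⁴ / (1.21×10⁻⁴ × 0.711) = 9.99 m/s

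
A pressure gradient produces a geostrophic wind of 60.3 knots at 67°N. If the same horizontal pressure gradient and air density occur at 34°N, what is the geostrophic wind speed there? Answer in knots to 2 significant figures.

With the same pressure gradient and density, V_g ∝ 1/f ∝ 1/sin φ.
V₂ = V₁ · sin φ₁ / sin φ₂ = 60.3 × sin 67° / sin 34°
V₂ = 60.3 × 0.9205/0.5592 = 99 knots

99 knots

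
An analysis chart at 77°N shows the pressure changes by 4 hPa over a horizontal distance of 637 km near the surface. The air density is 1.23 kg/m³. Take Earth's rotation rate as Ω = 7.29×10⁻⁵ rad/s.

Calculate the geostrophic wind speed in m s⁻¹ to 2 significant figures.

3.6 m s⁻¹

Coriolis parameter at 77°N:
f = 2Ω sin φ = 2 × 7.29×10⁻⁵ × sin 77° = 1.42×10⁻⁴ s⁻¹
Pressure gradient: |∂P/∂n| = 400 Pa / 637000 m = 6.28×10⁻⁴ Pa/m
Geostrophic balance (pressure-gradient force = Coriolis force):
V_g = (1/(fρ)) |∂P/∂n| = 6.28×10⁻⁴ / (1.42×10⁻⁴ × 1.23) = 3.59 m/s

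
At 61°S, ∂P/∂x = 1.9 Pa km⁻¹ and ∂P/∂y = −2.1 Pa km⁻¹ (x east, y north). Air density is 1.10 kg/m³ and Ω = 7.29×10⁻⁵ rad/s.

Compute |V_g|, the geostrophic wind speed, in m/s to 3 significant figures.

20.2 m/s

Coriolis parameter at 61°S:
f = 2Ω sin φ = 2 × 7.29×10⁻⁵ × sin 61° = 1.28×10⁻⁴ s⁻¹
In the Southern Hemisphere f is negative: f = −1.28×10⁻⁴ s⁻¹.
Component geostrophic relations (x east, y north):
u_g = −(1/(fρ)) ∂P/∂y,  v_g = (1/(fρ)) ∂P/∂x
u_g = −(−2.1×10⁻³)/(−1.28×10⁻⁴ × 1.10) = −15.0 m/s;  v_g = (1.9×10⁻³)/(−1.28×10⁻⁴ × 1.10) = −13.5 m/s
|V_g| = √(u_g² + v_g²) = 20.2 m/s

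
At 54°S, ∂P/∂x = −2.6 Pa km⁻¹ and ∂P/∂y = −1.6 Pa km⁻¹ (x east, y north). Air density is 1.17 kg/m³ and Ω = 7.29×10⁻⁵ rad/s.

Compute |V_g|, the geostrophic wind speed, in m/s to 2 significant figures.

Coriolis parameter at 54°S:
f = 2Ω sin φ = 2 × 7.29×10⁻⁵ × sin 54° = 1.18×10⁻⁴ s⁻¹
In the Southern Hemisphere f is negative: f = −1.18×10⁻⁴ s⁻¹.
Component geostrophic relations (x east, y north):
u_g = −(1/(fρ)) ∂P/∂y,  v_g = (1/(fρ)) ∂P/∂x
u_g = −(−1.6×10⁻³)/(−1.18×10⁻⁴ × 1.17) = −11.6 m/s;  v_g = (−2.6×10⁻³)/(−1.18×10⁻⁴ × 1.17) = 18.8 m/s
|V_g| = √(u_g² + v_g²) = 22.1 m/s

22 m/s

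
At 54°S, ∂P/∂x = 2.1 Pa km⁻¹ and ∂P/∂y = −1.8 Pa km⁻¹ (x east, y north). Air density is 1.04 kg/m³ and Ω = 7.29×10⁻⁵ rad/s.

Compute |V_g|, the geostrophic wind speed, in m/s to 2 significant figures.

Coriolis parameter at 54°S:
f = 2Ω sin φ = 2 × 7.29×10⁻⁵ × sin 54° = 1.18×10⁻⁴ s⁻¹
In the Southern Hemisphere f is negative: f = −1.18×10⁻⁴ s⁻¹.
Component geostrophic relations (x east, y north):
u_g = −(1/(fρ)) ∂P/∂y,  v_g = (1/(fρ)) ∂P/∂x
u_g = −(−1.8×10⁻³)/(−1.18×10⁻⁴ × 1.04) = −14.7 m/s;  v_g = (2.1×10⁻³)/(−1.18×10⁻⁴ × 1.04) = −17.1 m/s
|V_g| = √(u_g² + v_g²) = 22.5 m/s

23 m/s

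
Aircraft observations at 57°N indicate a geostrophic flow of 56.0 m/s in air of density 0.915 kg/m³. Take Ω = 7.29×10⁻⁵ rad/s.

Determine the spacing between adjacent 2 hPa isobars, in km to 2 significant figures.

32 km

Coriolis parameter at 57°N:
f = 2Ω sin φ = 2 × 7.29×10⁻⁵ × sin 57° = 1.22×10⁻⁴ s⁻¹
Geostrophic balance rearranged: |∂P/∂n| = f ρ V_g
|∂P/∂n| = 1.22×10⁻⁴ × 0.915 × 56.0 = 6.27×10⁻³ Pa/m
Isobar spacing: Δn = ΔP/|∂P/∂n| = 200 Pa / 6.27×10⁻³ Pa/m = 31921 m ≈ 32 km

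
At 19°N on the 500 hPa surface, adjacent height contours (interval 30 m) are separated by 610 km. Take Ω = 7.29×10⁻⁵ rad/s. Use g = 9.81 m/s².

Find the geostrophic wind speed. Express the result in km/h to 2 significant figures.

37 km/h

Coriolis parameter at 19°N:
f = 2Ω sin φ = 2 × 7.29×10⁻⁵ × sin 19° = 4.75×10⁻⁵ s⁻¹
Height gradient: |∂Z/∂n| = 30 m / 610000 m = 4.92×10⁻⁵
On a pressure surface, geostrophic balance gives V_g = (g/f)|∂Z/∂n|:
V_g = 9.81 × 4.92×10⁻⁵ / 4.75×10⁻⁵ = 10.2 m/s
Converting: 10.2 m/s × 3.6 = 37 km/h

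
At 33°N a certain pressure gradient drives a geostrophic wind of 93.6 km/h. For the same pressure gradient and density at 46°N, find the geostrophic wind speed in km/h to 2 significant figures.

With the same pressure gradient and density, V_g ∝ 1/f ∝ 1/sin φ.
V₂ = V₁ · sin φ₁ / sin φ₂ = 93.6 × sin 33° / sin 46°
V₂ = 93.6 × 0.5446/0.7193 = 71 km/h

71 km/h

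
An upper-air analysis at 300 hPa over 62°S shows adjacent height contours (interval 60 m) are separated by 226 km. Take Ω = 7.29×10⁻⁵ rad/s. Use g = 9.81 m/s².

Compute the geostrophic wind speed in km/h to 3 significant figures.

72.8 km/h

Coriolis parameter at 62°S:
f = 2Ω sin φ = 2 × 7.29×10⁻⁵ × sin 62° = 1.29×10⁻⁴ s⁻¹
Height gradient: |∂Z/∂n| = 60 m / 226000 m = 2.65×10⁻⁴
On a pressure surface, geostrophic balance gives V_g = (g/f)|∂Z/∂n|:
V_g = 9.81 × 2.65×10⁻⁴ / 1.29×10⁻⁴ = 20.2 m/s
Converting: 20.2 m/s × 3.6 = 72.8 km/h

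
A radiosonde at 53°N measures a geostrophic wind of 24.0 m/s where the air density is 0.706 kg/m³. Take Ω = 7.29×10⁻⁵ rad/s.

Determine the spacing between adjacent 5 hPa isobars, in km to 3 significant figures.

Coriolis parameter at 53°N:
f = 2Ω sin φ = 2 × 7.29×10⁻⁵ × sin 53° = 1.16×10⁻⁴ s⁻¹
Geostrophic balance rearranged: |∂P/∂n| = f ρ V_g
|∂P/∂n| = 1.16×10⁻⁴ × 0.706 × 24.0 = 1.97×10⁻³ Pa/m
Isobar spacing: Δn = ΔP/|∂P/∂n| = 500 Pa / 1.97×10⁻³ Pa/m = 253424 m ≈ 253 km

253 km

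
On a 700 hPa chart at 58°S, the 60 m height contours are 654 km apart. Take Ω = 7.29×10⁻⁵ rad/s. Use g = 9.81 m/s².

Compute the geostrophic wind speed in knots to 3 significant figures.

Coriolis parameter at 58°S:
f = 2Ω sin φ = 2 × 7.29×10⁻⁵ × sin 58° = 1.24×10⁻⁴ s⁻¹
Height gradient: |∂Z/∂n| = 60 m / 654000 m = 9.17×10⁻⁵
On a pressure surface, geostrophic balance gives V_g = (g/f)|∂Z/∂n|:
V_g = 9.81 × 9.17×10⁻⁵ / 1.24×10⁻⁴ = 7.28 m/s
Converting: 7.28 m/s × 1.944 = 14.1 knots

14.1 knots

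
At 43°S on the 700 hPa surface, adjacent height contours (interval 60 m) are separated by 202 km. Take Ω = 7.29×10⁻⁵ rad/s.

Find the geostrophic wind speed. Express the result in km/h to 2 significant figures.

110 km/h

Coriolis parameter at 43°S:
f = 2Ω sin φ = 2 × 7.29×10⁻⁵ × sin 43° = 9.94×10⁻⁵ s⁻¹
Height gradient: |∂Z/∂n| = 60 m / 202000 m = 2.97×10⁻⁴
On a pressure surface, geostrophic balance gives V_g = (g/f)|∂Z/∂n|:
V_g = 9.81 × 2.97×10⁻⁴ / 9.94×10⁻⁵ = 29.3 m/s
Converting: 29.3 m/s × 3.6 = 110 km/h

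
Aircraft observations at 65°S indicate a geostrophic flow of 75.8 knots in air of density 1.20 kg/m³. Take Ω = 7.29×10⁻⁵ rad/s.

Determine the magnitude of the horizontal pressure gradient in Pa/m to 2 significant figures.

Coriolis parameter at 65°S:
f = 2Ω sin φ = 2 × 7.29×10⁻⁵ × sin 65° = 1.32×10⁻⁴ s⁻¹
Wind speed in SI: 75.8 knots = 39.0 m/s
Geostrophic balance rearranged: |∂P/∂n| = f ρ V_g
|∂P/∂n| = 1.32×10⁻⁴ × 1.20 × 39.0 = 6.18×10⁻³ Pa/m

6.2×10⁻³ Pa/m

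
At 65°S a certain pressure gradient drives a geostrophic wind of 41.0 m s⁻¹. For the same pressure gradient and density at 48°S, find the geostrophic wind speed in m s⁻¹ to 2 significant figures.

50 m s⁻¹

With the same pressure gradient and density, V_g ∝ 1/f ∝ 1/sin φ.
V₂ = V₁ · sin φ₁ / sin φ₂ = 41.0 × sin 65° / sin 48°
V₂ = 41.0 × 0.9063/0.7431 = 50 m s⁻¹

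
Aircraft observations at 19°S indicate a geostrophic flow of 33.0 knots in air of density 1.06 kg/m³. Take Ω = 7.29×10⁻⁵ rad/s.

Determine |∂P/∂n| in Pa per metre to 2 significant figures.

8.5×10⁻⁴ Pa/m

Coriolis parameter at 19°S:
f = 2Ω sin φ = 2 × 7.29×10⁻⁵ × sin 19° = 4.75×10⁻⁵ s⁻¹
Wind speed in SI: 33.0 knots = 17.0 m/s
Geostrophic balance rearranged: |∂P/∂n| = f ρ V_g
|∂P/∂n| = 4.75×10⁻⁵ × 1.06 × 17.0 = 8.54×10⁻⁴ Pa/m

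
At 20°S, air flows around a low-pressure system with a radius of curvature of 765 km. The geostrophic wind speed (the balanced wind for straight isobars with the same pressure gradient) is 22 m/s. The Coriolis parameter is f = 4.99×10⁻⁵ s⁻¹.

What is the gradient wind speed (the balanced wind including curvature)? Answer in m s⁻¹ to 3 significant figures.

Around a low, centrifugal force acts outward with Coriolis, so pressure-gradient force balances both:
(1/ρ)|∂P/∂n| = fV + V²/R  →  V² + fR·V − fR·V_g = 0
With fR = 4.99×10⁻⁵ × 765×10³ m = 38.2 m/s:
V = [−fR + √((fR)² + 4 fR V_g)]/2 = [−38.2 + √(38.2² + 4×38.2×22)]/2 = 15.6 m/s
Subgeostrophic (V < V_g = 22 m/s), as expected around a low.

15.6 m s⁻¹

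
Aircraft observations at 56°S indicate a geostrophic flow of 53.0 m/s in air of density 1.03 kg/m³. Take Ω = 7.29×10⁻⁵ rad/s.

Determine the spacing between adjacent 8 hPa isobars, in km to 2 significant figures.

120 km

Coriolis parameter at 56°S:
f = 2Ω sin φ = 2 × 7.29×10⁻⁵ × sin 56° = 1.21×10⁻⁴ s⁻¹
Geostrophic balance rearranged: |∂P/∂n| = f ρ V_g
|∂P/∂n| = 1.21×10⁻⁴ × 1.03 × 53.0 = 6.60×10⁻³ Pa/m
Isobar spacing: Δn = ΔP/|∂P/∂n| = 800 Pa / 6.60×10⁻³ Pa/m = 121240 m ≈ 120 km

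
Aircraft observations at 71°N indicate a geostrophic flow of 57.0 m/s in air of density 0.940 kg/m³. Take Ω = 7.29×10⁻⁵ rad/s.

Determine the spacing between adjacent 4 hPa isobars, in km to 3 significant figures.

54.2 km

Coriolis parameter at 71°N:
f = 2Ω sin φ = 2 × 7.29×10⁻⁵ × sin 71° = 1.38×10⁻⁴ s⁻¹
Geostrophic balance rearranged: |∂P/∂n| = f ρ V_g
|∂P/∂n| = 1.38×10⁻⁴ × 0.940 × 57.0 = 7.39×10⁻³ Pa/m
Isobar spacing: Δn = ΔP/|∂P/∂n| = 400 Pa / 7.39×10⁻³ Pa/m = 54154 m ≈ 54.2 km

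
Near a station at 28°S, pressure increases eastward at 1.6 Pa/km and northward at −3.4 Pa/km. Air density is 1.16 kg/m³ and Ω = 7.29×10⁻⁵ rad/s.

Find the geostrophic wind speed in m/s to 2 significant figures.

47 m/s

Coriolis parameter at 28°S:
f = 2Ω sin φ = 2 × 7.29×10⁻⁵ × sin 28° = 6.84×10⁻⁵ s⁻¹
In the Southern Hemisphere f is negative: f = −6.84×10⁻⁵ s⁻¹.
Component geostrophic relations (x east, y north):
u_g = −(1/(fρ)) ∂P/∂y,  v_g = (1/(fρ)) ∂P/∂x
u_g = −(−3.4×10⁻³)/(−6.84×10⁻⁵ × 1.16) = −42.8 m/s;  v_g = (1.6×10⁻³)/(−6.84×10⁻⁵ × 1.16) = −20.2 m/s
|V_g| = √(u_g² + v_g²) = 47.3 m/s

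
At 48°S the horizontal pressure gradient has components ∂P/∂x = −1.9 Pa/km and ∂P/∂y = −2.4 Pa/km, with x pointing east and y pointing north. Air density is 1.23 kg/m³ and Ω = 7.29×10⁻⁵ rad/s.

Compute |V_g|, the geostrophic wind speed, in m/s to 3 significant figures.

Coriolis parameter at 48°S:
f = 2Ω sin φ = 2 × 7.29×10⁻⁵ × sin 48° = 1.08×10⁻⁴ s⁻¹
In the Southern Hemisphere f is negative: f = −1.08×10⁻⁴ s⁻¹.
Component geostrophic relations (x east, y north):
u_g = −(1/(fρ)) ∂P/∂y,  v_g = (1/(fρ)) ∂P/∂x
u_g = −(−2.4×10⁻³)/(−1.08×10⁻⁴ × 1.23) = −18.0 m/s;  v_g = (−1.9×10⁻³)/(−1.08×10⁻⁴ × 1.23) = 14.3 m/s
|V_g| = √(u_g² + v_g²) = 23.0 m/s

23.0 m/s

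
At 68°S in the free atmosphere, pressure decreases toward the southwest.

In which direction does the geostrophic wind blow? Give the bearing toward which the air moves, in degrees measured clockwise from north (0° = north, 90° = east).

135°

The pressure-gradient force points toward the southwest (bearing 225°).
Geostrophic balance: in the Southern Hemisphere the Coriolis force deflects motion to the left, so the geostrophic wind blows 90° to the left of the pressure-gradient force (low pressure on the right).
Rotating 225° by 90° counterclockwise gives 135° — the wind blows toward the southeast.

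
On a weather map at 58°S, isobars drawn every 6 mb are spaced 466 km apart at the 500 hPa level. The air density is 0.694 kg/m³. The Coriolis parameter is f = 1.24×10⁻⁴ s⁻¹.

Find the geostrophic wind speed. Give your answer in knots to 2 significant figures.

Pressure gradient: |∂P/∂n| = 600 Pa / 466000 m = 1.29×10⁻³ Pa/m
Geostrophic balance (pressure-gradient force = Coriolis force):
V_g = (1/(fρ)) |∂P/∂n| = 1.29×10⁻³ / (1.24×10⁻⁴ × 0.694) = 15.0 m/s
Converting: 15.0 m/s × 1.944 = 29 knots

29 knots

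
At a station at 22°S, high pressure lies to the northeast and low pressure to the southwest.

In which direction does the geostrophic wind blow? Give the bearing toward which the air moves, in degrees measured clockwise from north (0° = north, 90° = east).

The pressure-gradient force points toward the southwest (bearing 225°).
Geostrophic balance: in the Southern Hemisphere the Coriolis force deflects motion to the left, so the geostrophic wind blows 90° to the left of the pressure-gradient force (low pressure on the right).
Rotating 225° by 90° counterclockwise gives 135° — the wind blows toward the southeast.

135°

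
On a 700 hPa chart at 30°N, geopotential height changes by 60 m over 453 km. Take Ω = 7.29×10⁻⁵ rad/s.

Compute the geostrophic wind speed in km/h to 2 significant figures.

Coriolis parameter at 30°N:
f = 2Ω sin φ = 2 × 7.29×10⁻⁵ × sin 30° = 7.29×10⁻⁵ s⁻¹
Height gradient: |∂Z/∂n| = 60 m / 453000 m = 1.32×10⁻⁴
On a pressure surface, geostrophic balance gives V_g = (g/f)|∂Z/∂n|:
V_g = 9.81 × 1.32×10⁻⁴ / 7.29×10⁻⁵ = 17.8 m/s
Converting: 17.8 m/s × 3.6 = 64 km/h

64 km/h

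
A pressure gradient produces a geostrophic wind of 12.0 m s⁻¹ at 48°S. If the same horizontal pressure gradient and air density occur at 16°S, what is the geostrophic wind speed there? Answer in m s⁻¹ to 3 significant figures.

With the same pressure gradient and density, V_g ∝ 1/f ∝ 1/sin φ.
V₂ = V₁ · sin φ₁ / sin φ₂ = 12.0 × sin 48° / sin 16°
V₂ = 12.0 × 0.7431/0.2756 = 32.4 m s⁻¹

32.4 m s⁻¹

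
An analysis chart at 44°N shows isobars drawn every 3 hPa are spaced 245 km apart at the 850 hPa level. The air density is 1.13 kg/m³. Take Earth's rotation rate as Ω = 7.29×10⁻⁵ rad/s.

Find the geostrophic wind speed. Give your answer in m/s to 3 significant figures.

Coriolis parameter at 44°N:
f = 2Ω sin φ = 2 × 7.29×10⁻⁵ × sin 44° = 1.01×10⁻⁴ s⁻¹
Pressure gradient: |∂P/∂n| = 300 Pa / 245000 m = 1.22×10⁻³ Pa/m
Geostrophic balance (pressure-gradient force = Coriolis force):
V_g = (1/(fρ)) |∂P/∂n| = 1.22×10⁻³ / (1.01×10⁻⁴ × 1.13) = 10.7 m/s

10.7 m/s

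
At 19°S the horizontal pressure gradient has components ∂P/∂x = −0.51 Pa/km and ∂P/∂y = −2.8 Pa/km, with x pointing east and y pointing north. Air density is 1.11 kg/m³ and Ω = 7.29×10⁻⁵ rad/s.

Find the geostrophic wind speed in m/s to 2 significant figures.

54 m/s

Coriolis parameter at 19°S:
f = 2Ω sin φ = 2 × 7.29×10⁻⁵ × sin 19° = 4.75×10⁻⁵ s⁻¹
In the Southern Hemisphere f is negative: f = −4.75×10⁻⁵ s⁻¹.
Component geostrophic relations (x east, y north):
u_g = −(1/(fρ)) ∂P/∂y,  v_g = (1/(fρ)) ∂P/∂x
u_g = −(−2.8×10⁻³)/(−4.75×10⁻⁵ × 1.11) = −53.1 m/s;  v_g = (−0.51×10⁻³)/(−4.75×10⁻⁵ × 1.11) = 9.68 m/s
|V_g| = √(u_g² + v_g²) = 54.0 m/s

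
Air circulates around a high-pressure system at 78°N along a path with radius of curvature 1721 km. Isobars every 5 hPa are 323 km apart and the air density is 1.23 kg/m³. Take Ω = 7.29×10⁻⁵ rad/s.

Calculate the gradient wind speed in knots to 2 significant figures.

18 knots

Coriolis parameter at 78°N:
f = 2Ω sin φ = 2 × 7.29×10⁻⁵ × sin 78° = 1.43×10⁻⁴ s⁻¹
Pressure gradient: |∂P/∂n| = 500 Pa / 323000 m = 1.55×10⁻³ Pa/m
Geostrophic speed: V_g = |∂P/∂n|/(fρ) = 1.55×10⁻³/(1.43×10⁻⁴ × 1.23) = 8.82 m/s
Around a high, pressure-gradient force acts outward with centrifugal, so Coriolis balances both:
fV = (1/ρ)|∂P/∂n| + V²/R  →  V² − fR·V + fR·V_g = 0
With fR = 1.43×10⁻⁴ × 1721×10³ m = 245 m/s:
V = [fR − √((fR)² − 4 fR V_g)]/2 = [245 − √(245² − 4×245×8.82)]/2 = 9.17 m/s
Supergeostrophic (V > V_g = 8.82 m/s), as expected around a high.
Converting: 9.17 m/s × 1.944 = 18 knots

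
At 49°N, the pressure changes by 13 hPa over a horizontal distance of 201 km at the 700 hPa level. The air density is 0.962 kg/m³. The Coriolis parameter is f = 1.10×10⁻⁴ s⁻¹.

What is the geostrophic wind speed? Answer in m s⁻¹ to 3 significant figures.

61.1 m s⁻¹

Pressure gradient: |∂P/∂n| = 1300 Pa / 201000 m = 6.47×10⁻³ Pa/m
Geostrophic balance (pressure-gradient force = Coriolis force):
V_g = (1/(fρ)) |∂P/∂n| = 6.47×10⁻³ / (1.10×10⁻⁴ × 0.962) = 61.1 m/s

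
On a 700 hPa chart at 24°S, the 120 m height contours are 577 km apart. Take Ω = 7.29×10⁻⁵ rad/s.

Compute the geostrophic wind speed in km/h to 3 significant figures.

124 km/h

Coriolis parameter at 24°S:
f = 2Ω sin φ = 2 × 7.29×10⁻⁵ × sin 24° = 5.93×10⁻⁵ s⁻¹
Height gradient: |∂Z/∂n| = 120 m / 577000 m = 2.08×10⁻⁴
On a pressure surface, geostrophic balance gives V_g = (g/f)|∂Z/∂n|:
V_g = 9.81 × 2.08×10⁻⁴ / 5.93×10⁻⁵ = 34.4 m/s
Converting: 34.4 m/s × 3.6 = 124 km/h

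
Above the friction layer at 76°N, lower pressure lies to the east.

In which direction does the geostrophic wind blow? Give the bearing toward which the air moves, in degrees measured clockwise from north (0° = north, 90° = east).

The pressure-gradient force points toward the east (bearing 090°).
Geostrophic balance: in the Northern Hemisphere the Coriolis force deflects motion to the right, so the geostrophic wind blows 90° to the right of the pressure-gradient force (low pressure on the left).
Rotating 090° by 90° clockwise gives 180° — the wind blows toward the south.

180°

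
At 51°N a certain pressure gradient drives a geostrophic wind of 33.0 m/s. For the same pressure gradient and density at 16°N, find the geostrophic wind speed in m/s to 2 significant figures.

93 m/s

With the same pressure gradient and density, V_g ∝ 1/f ∝ 1/sin φ.
V₂ = V₁ · sin φ₁ / sin φ₂ = 33.0 × sin 51° / sin 16°
V₂ = 33.0 × 0.7771/0.2756 = 93 m/s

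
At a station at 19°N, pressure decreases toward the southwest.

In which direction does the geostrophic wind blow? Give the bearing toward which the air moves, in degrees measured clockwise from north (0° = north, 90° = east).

315°

The pressure-gradient force points toward the southwest (bearing 225°).
Geostrophic balance: in the Northern Hemisphere the Coriolis force deflects motion to the right, so the geostrophic wind blows 90° to the right of the pressure-gradient force (low pressure on the left).
Rotating 225° by 90° clockwise gives 315° — the wind blows toward the northwest.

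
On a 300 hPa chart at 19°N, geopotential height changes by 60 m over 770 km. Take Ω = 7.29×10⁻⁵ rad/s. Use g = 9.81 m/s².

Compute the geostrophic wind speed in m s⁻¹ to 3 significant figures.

Coriolis parameter at 19°N:
f = 2Ω sin φ = 2 × 7.29×10⁻⁵ × sin 19° = 4.75×10⁻⁵ s⁻¹
Height gradient: |∂Z/∂n| = 60 m / 770000 m = 7.79×10⁻⁵
On a pressure surface, geostrophic balance gives V_g = (g/f)|∂Z/∂n|:
V_g = 9.81 × 7.79×10⁻⁵ / 4.75×10⁻⁵ = 16.1 m/s

16.1 m s⁻¹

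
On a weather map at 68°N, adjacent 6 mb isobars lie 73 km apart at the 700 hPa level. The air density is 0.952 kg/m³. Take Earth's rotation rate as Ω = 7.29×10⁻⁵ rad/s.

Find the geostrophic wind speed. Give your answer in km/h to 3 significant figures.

Coriolis parameter at 68°N:
f = 2Ω sin φ = 2 × 7.29×10⁻⁵ × sin 68° = 1.35×10⁻⁴ s⁻¹
Pressure gradient: |∂P/∂n| = 600 Pa / 73000 m = 8.22×10⁻³ Pa/m
Geostrophic balance (pressure-gradient force = Coriolis force):
V_g = (1/(fρ)) |∂P/∂n| = 8.22×10⁻³ / (1.35×10⁻⁴ × 0.952) = 63.9 m/s
Converting: 63.9 m/s × 3.6 = 230 km/h

230 km/h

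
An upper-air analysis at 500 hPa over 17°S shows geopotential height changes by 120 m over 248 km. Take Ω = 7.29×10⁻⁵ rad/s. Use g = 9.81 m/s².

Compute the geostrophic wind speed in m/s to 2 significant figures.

110 m/s

Coriolis parameter at 17°S:
f = 2Ω sin φ = 2 × 7.29×10⁻⁵ × sin 17° = 4.26×10⁻⁵ s⁻¹
Height gradient: |∂Z/∂n| = 120 m / 248000 m = 4.84×10⁻⁴
On a pressure surface, geostrophic balance gives V_g = (g/f)|∂Z/∂n|:
V_g = 9.81 × 4.84×10⁻⁴ / 4.26×10⁻⁵ = 111 m/s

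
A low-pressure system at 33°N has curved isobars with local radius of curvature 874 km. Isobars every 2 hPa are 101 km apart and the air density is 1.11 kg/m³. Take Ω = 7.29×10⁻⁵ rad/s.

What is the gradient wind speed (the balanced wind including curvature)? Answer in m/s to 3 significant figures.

Coriolis parameter at 33°N:
f = 2Ω sin φ = 2 × 7.29×10⁻⁵ × sin 33° = 7.94×10⁻⁵ s⁻¹
Pressure gradient: |∂P/∂n| = 200 Pa / 101000 m = 1.98×10⁻³ Pa/m
Geostrophic speed: V_g = |∂P/∂n|/(fρ) = 1.98×10⁻³/(7.94×10⁻⁵ × 1.11) = 22.5 m/s
Around a low, centrifugal force acts outward with Coriolis, so pressure-gradient force balances both:
(1/ρ)|∂P/∂n| = fV + V²/R  →  V² + fR·V − fR·V_g = 0
With fR = 7.94×10⁻⁵ × 874×10³ m = 69.4 m/s:
V = [−fR + √((fR)² + 4 fR V_g)]/2 = [−69.4 + √(69.4² + 4×69.4×22.5)]/2 = 17.9 m/s
Subgeostrophic (V < V_g = 22.5 m/s), as expected around a low.

17.9 m/s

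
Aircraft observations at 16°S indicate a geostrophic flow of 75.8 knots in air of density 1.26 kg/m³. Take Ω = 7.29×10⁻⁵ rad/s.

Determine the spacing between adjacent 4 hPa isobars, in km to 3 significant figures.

203 km

Coriolis parameter at 16°S:
f = 2Ω sin φ = 2 × 7.29×10⁻⁵ × sin 16° = 4.02×10⁻⁵ s⁻¹
Wind speed in SI: 75.8 knots = 39.0 m/s
Geostrophic balance rearranged: |∂P/∂n| = f ρ V_g
|∂P/∂n| = 4.02×10⁻⁵ × 1.26 × 39.0 = 1.97×10⁻³ Pa/m
Isobar spacing: Δn = ΔP/|∂P/∂n| = 400 Pa / 1.97×10⁻³ Pa/m = 202575 m ≈ 203 km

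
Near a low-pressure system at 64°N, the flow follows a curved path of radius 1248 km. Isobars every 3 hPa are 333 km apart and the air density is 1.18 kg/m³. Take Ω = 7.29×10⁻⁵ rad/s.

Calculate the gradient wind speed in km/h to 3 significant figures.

Coriolis parameter at 64°N:
f = 2Ω sin φ = 2 × 7.29×10⁻⁵ × sin 64° = 1.31×10⁻⁴ s⁻¹
Pressure gradient: |∂P/∂n| = 300 Pa / 333000 m = 9.01×10⁻⁴ Pa/m
Geostrophic speed: V_g = |∂P/∂n|/(fρ) = 9.01×10⁻⁴/(1.31×10⁻⁴ × 1.18) = 5.83 m/s
Around a low, centrifugal force acts outward with Coriolis, so pressure-gradient force balances both:
(1/ρ)|∂P/∂n| = fV + V²/R  →  V² + fR·V − fR·V_g = 0
With fR = 1.31×10⁻⁴ × 1248×10³ m = 164 m/s:
V = [−fR + √((fR)² + 4 fR V_g)]/2 = [−164 + √(164² + 4×164×5.83)]/2 = 5.63 m/s
Subgeostrophic (V < V_g = 5.83 m/s), as expected around a low.
Converting: 5.63 m/s × 3.6 = 20.3 km/h

20.3 km/h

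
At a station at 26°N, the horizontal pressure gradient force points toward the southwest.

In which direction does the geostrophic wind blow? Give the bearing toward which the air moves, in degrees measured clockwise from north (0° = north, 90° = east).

315°

The pressure-gradient force points toward the southwest (bearing 225°).
Geostrophic balance: in the Northern Hemisphere the Coriolis force deflects motion to the right, so the geostrophic wind blows 90° to the right of the pressure-gradient force (low pressure on the left).
Rotating 225° by 90° clockwise gives 315° — the wind blows toward the northwest.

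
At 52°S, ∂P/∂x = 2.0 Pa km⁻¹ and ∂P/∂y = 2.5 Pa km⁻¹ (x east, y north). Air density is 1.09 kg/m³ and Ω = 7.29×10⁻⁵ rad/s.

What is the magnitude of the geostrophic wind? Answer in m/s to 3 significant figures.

25.6 m/s

Coriolis parameter at 52°S:
f = 2Ω sin φ = 2 × 7.29×10⁻⁵ × sin 52° = 1.15×10⁻⁴ s⁻¹
In the Southern Hemisphere f is negative: f = −1.15×10⁻⁴ s⁻¹.
Component geostrophic relations (x east, y north):
u_g = −(1/(fρ)) ∂P/∂y,  v_g = (1/(fρ)) ∂P/∂x
u_g = −(2.5×10⁻³)/(−1.15×10⁻⁴ × 1.09) = 20.0 m/s;  v_g = (2.0×10⁻³)/(−1.15×10⁻⁴ × 1.09) = −16.0 m/s
|V_g| = √(u_g² + v_g²) = 25.6 m/s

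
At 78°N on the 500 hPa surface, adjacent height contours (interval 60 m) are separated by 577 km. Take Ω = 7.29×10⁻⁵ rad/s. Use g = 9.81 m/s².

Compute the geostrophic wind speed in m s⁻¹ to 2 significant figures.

7.2 m s⁻¹

Coriolis parameter at 78°N:
f = 2Ω sin φ = 2 × 7.29×10⁻⁵ × sin 78° = 1.43×10⁻⁴ s⁻¹
Height gradient: |∂Z/∂n| = 60 m / 577000 m = 1.04×10⁻⁴
On a pressure surface, geostrophic balance gives V_g = (g/f)|∂Z/∂n|:
V_g = 9.81 × 1.04×10⁻⁴ / 1.43×10⁻⁴ = 7.15 m/s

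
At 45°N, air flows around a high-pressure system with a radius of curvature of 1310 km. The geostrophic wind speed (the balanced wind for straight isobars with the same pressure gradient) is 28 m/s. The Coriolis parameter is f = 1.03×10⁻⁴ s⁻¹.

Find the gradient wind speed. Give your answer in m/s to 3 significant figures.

Around a high, pressure-gradient force acts outward with centrifugal, so Coriolis balances both:
fV = (1/ρ)|∂P/∂n| + V²/R  →  V² − fR·V + fR·V_g = 0
With fR = 1.03×10⁻⁴ × 1310×10³ m = 135 m/s:
V = [fR − √((fR)² − 4 fR V_g)]/2 = [135 − √(135² − 4×135×28)]/2 = 39.7 m/s
Supergeostrophic (V > V_g = 28 m/s), as expected around a high.

39.7 m/s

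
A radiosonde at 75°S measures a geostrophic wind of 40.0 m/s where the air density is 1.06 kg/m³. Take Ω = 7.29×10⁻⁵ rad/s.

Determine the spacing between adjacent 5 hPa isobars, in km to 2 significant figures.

84 km

Coriolis parameter at 75°S:
f = 2Ω sin φ = 2 × 7.29×10⁻⁵ × sin 75° = 1.41×10⁻⁴ s⁻¹
Geostrophic balance rearranged: |∂P/∂n| = f ρ V_g
|∂P/∂n| = 1.41×10⁻⁴ × 1.06 × 40.0 = 5.97×10⁻³ Pa/m
Isobar spacing: Δn = ΔP/|∂P/∂n| = 500 Pa / 5.97×10⁻³ Pa/m = 83734 m ≈ 84 km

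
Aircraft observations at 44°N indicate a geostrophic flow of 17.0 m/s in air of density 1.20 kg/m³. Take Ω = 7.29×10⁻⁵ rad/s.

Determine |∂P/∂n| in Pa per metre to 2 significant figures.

Coriolis parameter at 44°N:
f = 2Ω sin φ = 2 × 7.29×10⁻⁵ × sin 44° = 1.01×10⁻⁴ s⁻¹
Geostrophic balance rearranged: |∂P/∂n| = f ρ V_g
|∂P/∂n| = 1.01×10⁻⁴ × 1.20 × 17.0 = 2.07×10⁻³ Pa/m

2.1×10⁻³ Pa/m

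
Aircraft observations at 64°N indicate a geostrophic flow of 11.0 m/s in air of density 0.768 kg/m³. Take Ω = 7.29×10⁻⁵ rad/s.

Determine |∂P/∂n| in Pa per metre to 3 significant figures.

Coriolis parameter at 64°N:
f = 2Ω sin φ = 2 × 7.29×10⁻⁵ × sin 64° = 1.31×10⁻⁴ s⁻¹
Geostrophic balance rearranged: |∂P/∂n| = f ρ V_g
|∂P/∂n| = 1.31×10⁻⁴ × 0.768 × 11.0 = 1.11×10⁻³ Pa/m

1.11×10⁻³ Pa/m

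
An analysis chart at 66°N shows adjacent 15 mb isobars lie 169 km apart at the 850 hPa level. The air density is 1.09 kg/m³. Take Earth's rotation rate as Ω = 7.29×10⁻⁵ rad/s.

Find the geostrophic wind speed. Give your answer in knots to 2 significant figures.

120 knots

Coriolis parameter at 66°N:
f = 2Ω sin φ = 2 × 7.29×10⁻⁵ × sin 66° = 1.33×10⁻⁴ s⁻¹
Pressure gradient: |∂P/∂n| = 1500 Pa / 169000 m = 8.88×10⁻³ Pa/m
Geostrophic balance (pressure-gradient force = Coriolis force):
V_g = (1/(fρ)) |∂P/∂n| = 8.88×10⁻³ / (1.33×10⁻⁴ × 1.09) = 61.1 m/s
Converting: 61.1 m/s × 1.944 = 120 knots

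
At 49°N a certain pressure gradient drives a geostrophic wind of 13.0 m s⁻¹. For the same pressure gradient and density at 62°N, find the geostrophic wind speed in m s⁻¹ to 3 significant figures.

With the same pressure gradient and density, V_g ∝ 1/f ∝ 1/sin φ.
V₂ = V₁ · sin φ₁ / sin φ₂ = 13.0 × sin 49° / sin 62°
V₂ = 13.0 × 0.7547/0.8829 = 11.1 m s⁻¹

11.1 m s⁻¹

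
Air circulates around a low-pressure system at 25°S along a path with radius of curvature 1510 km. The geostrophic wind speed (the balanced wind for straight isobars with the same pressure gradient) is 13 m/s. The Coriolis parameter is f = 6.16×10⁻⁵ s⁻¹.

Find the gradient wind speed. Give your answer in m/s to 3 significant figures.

Around a low, centrifugal force acts outward with Coriolis, so pressure-gradient force balances both:
(1/ρ)|∂P/∂n| = fV + V²/R  →  V² + fR·V − fR·V_g = 0
With fR = 6.16×10⁻⁵ × 1510×10³ m = 93.0 m/s:
V = [−fR + √((fR)² + 4 fR V_g)]/2 = [−93.0 + √(93.0² + 4×93.0×13)]/2 = 11.6 m/s
Subgeostrophic (V < V_g = 13 m/s), as expected around a low.

11.6 m/s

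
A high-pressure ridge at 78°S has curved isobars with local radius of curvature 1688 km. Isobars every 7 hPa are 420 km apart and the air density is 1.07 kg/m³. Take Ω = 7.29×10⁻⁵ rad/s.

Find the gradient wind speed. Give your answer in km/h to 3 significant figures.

41.3 km/h

Coriolis parameter at 78°S:
f = 2Ω sin φ = 2 × 7.29×10⁻⁵ × sin 78° = 1.43×10⁻⁴ s⁻¹
Pressure gradient: |∂P/∂n| = 700 Pa / 420000 m = 1.67×10⁻³ Pa/m
Geostrophic speed: V_g = |∂P/∂n|/(fρ) = 1.67×10⁻³/(1.43×10⁻⁴ × 1.07) = 10.9 m/s
Around a high, pressure-gradient force acts outward with centrifugal, so Coriolis balances both:
fV = (1/ρ)|∂P/∂n| + V²/R  →  V² − fR·V + fR·V_g = 0
With fR = 1.43×10⁻⁴ × 1688×10³ m = 241 m/s:
V = [fR − √((fR)² − 4 fR V_g)]/2 = [241 − √(241² − 4×241×10.9)]/2 = 11.5 m/s
Supergeostrophic (V > V_g = 10.9 m/s), as expected around a high.
Converting: 11.5 m/s × 3.6 = 41.3 km/h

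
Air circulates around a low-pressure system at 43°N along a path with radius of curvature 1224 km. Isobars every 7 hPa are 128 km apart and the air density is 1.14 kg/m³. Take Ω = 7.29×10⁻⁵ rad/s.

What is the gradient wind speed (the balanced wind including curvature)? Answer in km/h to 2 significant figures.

Coriolis parameter at 43°N:
f = 2Ω sin φ = 2 × 7.29×10⁻⁵ × sin 43° = 9.94×10⁻⁵ s⁻¹
Pressure gradient: |∂P/∂n| = 700 Pa / 128000 m = 5.47×10⁻³ Pa/m
Geostrophic speed: V_g = |∂P/∂n|/(fρ) = 5.47×10⁻³/(9.94×10⁻⁵ × 1.14) = 48.2 m/s
Around a low, centrifugal force acts outward with Coriolis, so pressure-gradient force balances both:
(1/ρ)|∂P/∂n| = fV + V²/R  →  V² + fR·V − fR·V_g = 0
With fR = 9.94×10⁻⁵ × 1224×10³ m = 122 m/s:
V = [−fR + √((fR)² + 4 fR V_g)]/2 = [−122 + √(122² + 4×122×48.2)]/2 = 37 m/s
Subgeostrophic (V < V_g = 48.2 m/s), as expected around a low.
Converting: 37 m/s × 3.6 = 130 km/h

130 km/h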